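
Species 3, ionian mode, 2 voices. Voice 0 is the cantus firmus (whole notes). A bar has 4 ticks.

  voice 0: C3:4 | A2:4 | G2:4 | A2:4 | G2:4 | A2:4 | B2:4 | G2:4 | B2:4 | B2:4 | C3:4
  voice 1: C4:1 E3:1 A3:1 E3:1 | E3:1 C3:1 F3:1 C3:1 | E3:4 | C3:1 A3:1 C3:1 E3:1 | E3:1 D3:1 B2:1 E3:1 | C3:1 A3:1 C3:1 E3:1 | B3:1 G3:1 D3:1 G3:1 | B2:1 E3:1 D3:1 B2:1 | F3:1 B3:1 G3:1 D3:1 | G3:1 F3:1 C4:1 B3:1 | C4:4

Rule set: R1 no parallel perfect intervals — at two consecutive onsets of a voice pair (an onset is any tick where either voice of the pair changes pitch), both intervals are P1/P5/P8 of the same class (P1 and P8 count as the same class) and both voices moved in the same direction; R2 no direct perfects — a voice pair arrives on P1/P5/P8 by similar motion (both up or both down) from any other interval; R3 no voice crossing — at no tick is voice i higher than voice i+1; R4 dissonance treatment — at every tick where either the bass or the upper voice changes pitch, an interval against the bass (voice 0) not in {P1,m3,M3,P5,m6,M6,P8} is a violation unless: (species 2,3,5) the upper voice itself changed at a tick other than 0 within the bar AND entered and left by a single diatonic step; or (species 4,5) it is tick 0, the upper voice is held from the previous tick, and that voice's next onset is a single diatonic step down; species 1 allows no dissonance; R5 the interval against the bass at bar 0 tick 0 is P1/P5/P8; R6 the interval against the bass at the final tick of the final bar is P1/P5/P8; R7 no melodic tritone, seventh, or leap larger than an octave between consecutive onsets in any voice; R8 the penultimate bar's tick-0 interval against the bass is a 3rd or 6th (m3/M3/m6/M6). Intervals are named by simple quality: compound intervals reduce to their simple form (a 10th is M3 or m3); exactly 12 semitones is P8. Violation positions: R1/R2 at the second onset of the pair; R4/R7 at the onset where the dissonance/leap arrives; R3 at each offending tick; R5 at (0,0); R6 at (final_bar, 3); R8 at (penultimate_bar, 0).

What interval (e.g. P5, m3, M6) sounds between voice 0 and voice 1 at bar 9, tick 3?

voice 0=B2 voice 1=B3 -> P8

P8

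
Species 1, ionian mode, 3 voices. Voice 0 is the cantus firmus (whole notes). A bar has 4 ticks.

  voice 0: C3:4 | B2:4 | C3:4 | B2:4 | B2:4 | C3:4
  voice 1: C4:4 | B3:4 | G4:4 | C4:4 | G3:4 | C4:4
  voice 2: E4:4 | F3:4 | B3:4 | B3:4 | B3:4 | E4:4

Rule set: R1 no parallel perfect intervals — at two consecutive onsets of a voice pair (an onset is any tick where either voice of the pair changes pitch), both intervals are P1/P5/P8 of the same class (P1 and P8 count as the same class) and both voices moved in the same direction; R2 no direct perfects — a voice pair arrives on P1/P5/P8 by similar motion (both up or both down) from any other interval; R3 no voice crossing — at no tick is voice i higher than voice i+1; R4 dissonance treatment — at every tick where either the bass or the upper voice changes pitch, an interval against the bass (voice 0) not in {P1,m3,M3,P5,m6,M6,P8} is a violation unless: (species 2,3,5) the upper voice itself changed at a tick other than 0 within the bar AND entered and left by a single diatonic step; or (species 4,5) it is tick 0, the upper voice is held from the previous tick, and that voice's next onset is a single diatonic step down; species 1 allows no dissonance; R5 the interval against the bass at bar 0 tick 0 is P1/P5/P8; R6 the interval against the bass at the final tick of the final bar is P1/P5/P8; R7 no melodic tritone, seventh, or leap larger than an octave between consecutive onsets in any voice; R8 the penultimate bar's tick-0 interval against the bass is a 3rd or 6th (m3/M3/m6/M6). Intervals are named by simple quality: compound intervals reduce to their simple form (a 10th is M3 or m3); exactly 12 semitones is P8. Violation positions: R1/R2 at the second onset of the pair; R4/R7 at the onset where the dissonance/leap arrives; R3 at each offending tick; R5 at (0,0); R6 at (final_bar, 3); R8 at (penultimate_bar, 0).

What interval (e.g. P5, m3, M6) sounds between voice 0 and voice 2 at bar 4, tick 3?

voice 0=B2 voice 2=B3 -> P8

P8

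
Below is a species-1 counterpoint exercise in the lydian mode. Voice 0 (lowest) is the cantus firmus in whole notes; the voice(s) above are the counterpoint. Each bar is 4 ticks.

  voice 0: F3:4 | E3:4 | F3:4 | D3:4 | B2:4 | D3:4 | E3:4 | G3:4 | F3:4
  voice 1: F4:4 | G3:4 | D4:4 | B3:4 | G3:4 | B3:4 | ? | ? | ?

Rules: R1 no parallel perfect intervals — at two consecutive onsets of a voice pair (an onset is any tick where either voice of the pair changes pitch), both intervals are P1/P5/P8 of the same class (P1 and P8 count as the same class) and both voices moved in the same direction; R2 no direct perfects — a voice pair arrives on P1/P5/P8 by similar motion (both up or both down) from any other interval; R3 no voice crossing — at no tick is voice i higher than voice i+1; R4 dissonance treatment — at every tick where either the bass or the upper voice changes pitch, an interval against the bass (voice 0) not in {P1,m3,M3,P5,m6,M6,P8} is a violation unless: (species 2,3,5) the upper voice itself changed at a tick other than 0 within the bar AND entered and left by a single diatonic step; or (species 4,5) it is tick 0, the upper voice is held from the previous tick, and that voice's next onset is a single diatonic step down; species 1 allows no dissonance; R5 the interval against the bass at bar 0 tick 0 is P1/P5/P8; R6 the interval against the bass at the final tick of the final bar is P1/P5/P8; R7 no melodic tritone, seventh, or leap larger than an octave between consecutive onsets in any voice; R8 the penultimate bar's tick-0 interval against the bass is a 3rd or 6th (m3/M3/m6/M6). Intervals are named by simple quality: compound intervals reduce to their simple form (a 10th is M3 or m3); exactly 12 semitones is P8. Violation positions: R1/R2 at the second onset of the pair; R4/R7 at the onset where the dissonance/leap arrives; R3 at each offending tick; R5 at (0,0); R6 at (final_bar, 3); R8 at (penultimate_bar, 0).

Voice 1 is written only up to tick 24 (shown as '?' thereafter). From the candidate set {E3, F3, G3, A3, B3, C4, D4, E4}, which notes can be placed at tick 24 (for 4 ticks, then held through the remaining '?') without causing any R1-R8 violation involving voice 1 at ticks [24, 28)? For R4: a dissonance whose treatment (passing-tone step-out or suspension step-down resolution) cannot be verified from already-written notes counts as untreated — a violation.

{B3, C4, E3, G3}

E3: legal
F3: violates R4,R7
G3: legal
A3: violates R4
B3: legal
C4: legal
D4: violates R4
E4: violates R2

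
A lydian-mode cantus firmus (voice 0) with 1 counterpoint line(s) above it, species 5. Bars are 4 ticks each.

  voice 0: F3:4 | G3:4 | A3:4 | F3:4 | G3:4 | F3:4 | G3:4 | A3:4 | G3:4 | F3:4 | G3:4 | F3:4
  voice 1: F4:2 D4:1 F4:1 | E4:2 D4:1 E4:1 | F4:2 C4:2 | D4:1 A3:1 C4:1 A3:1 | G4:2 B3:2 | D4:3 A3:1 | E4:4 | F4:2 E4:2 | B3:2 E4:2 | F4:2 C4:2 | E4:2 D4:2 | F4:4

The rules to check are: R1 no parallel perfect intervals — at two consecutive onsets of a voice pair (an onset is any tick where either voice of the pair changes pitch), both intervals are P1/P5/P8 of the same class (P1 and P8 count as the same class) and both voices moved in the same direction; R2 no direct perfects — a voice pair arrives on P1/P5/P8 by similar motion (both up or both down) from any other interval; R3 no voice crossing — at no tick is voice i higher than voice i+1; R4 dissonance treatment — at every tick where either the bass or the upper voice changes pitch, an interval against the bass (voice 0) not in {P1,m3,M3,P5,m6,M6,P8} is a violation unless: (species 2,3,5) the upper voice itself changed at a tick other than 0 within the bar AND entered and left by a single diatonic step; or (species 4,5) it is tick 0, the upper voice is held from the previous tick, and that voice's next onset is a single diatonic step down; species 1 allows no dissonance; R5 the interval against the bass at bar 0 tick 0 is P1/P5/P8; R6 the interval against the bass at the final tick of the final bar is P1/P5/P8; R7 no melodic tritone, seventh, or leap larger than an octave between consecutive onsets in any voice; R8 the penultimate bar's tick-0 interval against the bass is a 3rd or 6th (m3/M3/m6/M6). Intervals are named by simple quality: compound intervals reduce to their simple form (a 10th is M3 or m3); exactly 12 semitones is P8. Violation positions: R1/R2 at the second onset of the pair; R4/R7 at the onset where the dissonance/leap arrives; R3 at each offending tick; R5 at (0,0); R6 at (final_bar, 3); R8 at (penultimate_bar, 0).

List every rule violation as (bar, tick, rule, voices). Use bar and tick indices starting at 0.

(4, 0, R2, (0, 1))
(4, 0, R7, (1,))

bar 0: v0=F3 v1=F4 downbeat P8
bar 1: v0=G3 v1=E4 downbeat M6
bar 2: v0=A3 v1=F4 downbeat m6
bar 3: v0=F3 v1=D4 downbeat M6
bar 4: v0=G3 v1=G4 downbeat P8
bar 5: v0=F3 v1=D4 downbeat M6
bar 6: v0=G3 v1=E4 downbeat M6
bar 7: v0=A3 v1=F4 downbeat m6
bar 8: v0=G3 v1=B3 downbeat M3
bar 9: v0=F3 v1=F4 downbeat P8
bar 10: v0=G3 v1=E4 downbeat M6
bar 11: v0=F3 v1=F4 downbeat P8
  -> R2 @ bar 4 tick 0 v(0, 1): F3/A3 M3 -> G3/G4 P8 similar
  -> R7 @ bar 4 tick 0 v(1,): A3->G4 leap 10st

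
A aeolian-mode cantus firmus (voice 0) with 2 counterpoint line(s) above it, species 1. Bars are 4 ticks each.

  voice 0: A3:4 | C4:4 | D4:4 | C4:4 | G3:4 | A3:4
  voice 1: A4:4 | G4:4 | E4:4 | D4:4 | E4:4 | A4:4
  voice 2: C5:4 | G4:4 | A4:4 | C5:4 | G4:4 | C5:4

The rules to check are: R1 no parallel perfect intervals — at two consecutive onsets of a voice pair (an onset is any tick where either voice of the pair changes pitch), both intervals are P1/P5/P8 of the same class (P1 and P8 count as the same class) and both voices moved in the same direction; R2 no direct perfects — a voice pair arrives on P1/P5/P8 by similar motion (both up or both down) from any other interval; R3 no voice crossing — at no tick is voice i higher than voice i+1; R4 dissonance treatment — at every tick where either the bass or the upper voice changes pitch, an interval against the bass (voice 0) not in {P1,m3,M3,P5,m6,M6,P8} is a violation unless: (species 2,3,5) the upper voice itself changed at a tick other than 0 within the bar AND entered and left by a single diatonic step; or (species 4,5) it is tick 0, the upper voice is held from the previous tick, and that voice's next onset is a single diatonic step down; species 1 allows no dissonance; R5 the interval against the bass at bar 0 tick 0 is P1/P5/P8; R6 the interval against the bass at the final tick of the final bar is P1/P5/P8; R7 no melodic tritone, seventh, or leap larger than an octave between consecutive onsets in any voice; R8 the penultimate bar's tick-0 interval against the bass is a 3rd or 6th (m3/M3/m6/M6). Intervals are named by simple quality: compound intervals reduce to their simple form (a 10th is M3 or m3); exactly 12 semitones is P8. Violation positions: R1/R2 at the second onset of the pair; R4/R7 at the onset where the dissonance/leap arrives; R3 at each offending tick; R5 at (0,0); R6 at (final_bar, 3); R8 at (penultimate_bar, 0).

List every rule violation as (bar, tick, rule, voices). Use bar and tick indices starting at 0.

(0, 0, R5, (0, 2))
(1, 0, R2, (1, 2))
(2, 0, R1, (0, 2))
(2, 0, R4, (0, 1))
(3, 0, R4, (0, 1))
(4, 0, R1, (0, 2))
(4, 0, R8, (0, 2))
(5, 0, R2, (0, 1))
(5, 3, R6, (0, 2))

bar 0: v0=A3 v1=A4 v2=C5 downbeat m3
bar 1: v0=C4 v1=G4 v2=G4 downbeat P5
bar 2: v0=D4 v1=E4 v2=A4 downbeat P5
bar 3: v0=C4 v1=D4 v2=C5 downbeat P8
bar 4: v0=G3 v1=E4 v2=G4 downbeat P8
bar 5: v0=A3 v1=A4 v2=C5 downbeat m3
  -> R5 @ bar 0 tick 0 v(0, 2): opens on m3
  -> R2 @ bar 1 tick 0 v(1, 2): A4/C5 m3 -> G4/G4 P1 similar
  -> R1 @ bar 2 tick 0 v(0, 2): C4/G4 P5 -> D4/A4 P5 similar
  -> R4 @ bar 2 tick 0 v(0, 1): D4/E4 M2 untreated
  -> R4 @ bar 3 tick 0 v(0, 1): C4/D4 M2 untreated
  -> R1 @ bar 4 tick 0 v(0, 2): C4/C5 P8 -> G3/G4 P8 similar
  -> R8 @ bar 4 tick 0 v(0, 2): penult P8 not 3rd/6th
  -> R2 @ bar 5 tick 0 v(0, 1): G3/E4 M6 -> A3/A4 P8 similar
  -> R6 @ bar 5 tick 3 v(0, 2): closes on m3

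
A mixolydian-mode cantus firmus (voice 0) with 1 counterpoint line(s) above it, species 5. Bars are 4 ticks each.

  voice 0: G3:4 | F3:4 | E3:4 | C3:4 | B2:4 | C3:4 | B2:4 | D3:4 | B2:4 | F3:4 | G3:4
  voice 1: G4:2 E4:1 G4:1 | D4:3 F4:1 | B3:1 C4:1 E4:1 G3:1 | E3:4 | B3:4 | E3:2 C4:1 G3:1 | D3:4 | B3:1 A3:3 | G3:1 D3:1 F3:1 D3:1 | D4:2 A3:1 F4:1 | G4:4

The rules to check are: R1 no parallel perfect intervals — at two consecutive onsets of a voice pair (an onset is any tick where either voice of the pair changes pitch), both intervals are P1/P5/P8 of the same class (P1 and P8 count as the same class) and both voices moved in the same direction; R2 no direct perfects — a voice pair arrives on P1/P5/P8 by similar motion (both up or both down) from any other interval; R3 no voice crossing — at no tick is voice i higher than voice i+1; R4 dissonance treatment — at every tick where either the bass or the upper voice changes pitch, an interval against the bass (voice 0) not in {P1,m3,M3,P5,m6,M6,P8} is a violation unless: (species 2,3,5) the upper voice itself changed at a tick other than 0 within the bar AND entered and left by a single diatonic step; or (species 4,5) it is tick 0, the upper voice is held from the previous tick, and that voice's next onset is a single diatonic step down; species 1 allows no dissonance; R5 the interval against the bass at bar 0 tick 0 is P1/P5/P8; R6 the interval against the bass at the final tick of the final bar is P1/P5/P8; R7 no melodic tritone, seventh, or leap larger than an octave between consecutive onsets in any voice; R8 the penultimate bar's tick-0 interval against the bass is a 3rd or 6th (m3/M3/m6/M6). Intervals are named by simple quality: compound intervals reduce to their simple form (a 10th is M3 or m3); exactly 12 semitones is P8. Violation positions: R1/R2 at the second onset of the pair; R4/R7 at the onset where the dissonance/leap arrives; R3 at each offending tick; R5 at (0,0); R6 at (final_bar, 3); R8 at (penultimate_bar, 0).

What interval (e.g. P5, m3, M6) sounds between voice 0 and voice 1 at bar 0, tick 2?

voice 0=G3 voice 1=E4 -> M6

M6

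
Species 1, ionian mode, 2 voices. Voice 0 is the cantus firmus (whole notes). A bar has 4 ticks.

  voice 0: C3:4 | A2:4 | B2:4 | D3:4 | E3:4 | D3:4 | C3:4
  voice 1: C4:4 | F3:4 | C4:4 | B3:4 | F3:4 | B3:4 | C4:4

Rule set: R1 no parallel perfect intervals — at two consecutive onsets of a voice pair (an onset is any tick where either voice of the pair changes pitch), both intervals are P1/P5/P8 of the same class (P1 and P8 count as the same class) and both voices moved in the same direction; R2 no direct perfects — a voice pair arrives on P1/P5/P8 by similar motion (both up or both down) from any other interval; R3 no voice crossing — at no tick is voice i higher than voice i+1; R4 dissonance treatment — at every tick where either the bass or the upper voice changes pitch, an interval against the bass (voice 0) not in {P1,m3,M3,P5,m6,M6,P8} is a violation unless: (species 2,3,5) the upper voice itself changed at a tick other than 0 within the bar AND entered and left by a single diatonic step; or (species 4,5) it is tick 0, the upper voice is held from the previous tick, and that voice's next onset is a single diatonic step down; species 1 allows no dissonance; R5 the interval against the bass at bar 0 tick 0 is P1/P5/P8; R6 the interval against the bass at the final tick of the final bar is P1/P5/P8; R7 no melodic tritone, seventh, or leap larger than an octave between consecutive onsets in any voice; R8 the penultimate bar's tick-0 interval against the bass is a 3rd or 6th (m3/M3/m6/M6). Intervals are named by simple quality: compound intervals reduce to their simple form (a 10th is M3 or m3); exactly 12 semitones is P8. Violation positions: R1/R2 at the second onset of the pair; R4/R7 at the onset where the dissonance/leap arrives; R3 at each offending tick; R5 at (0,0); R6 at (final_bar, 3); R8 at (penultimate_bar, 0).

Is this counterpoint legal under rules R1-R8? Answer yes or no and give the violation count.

bar 0: v0=C3 v1=C4 (P8)
bar 1: v0=A2 v1=F3 (m6)
bar 2: v0=B2 v1=C4 (m2)
bar 3: v0=D3 v1=B3 (M6)
bar 4: v0=E3 v1=F3 (m2)
bar 5: v0=D3 v1=B3 (M6)
bar 6: v0=C3 v1=C4 (P8)
  R4 @ bar2.0: B2/C4 m2 untreated
  R4 @ bar4.0: E3/F3 m2 untreated
  R7 @ bar4.0: B3->F3 leap 6st
  R7 @ bar5.0: F3->B3 leap 6st

No (4 violations)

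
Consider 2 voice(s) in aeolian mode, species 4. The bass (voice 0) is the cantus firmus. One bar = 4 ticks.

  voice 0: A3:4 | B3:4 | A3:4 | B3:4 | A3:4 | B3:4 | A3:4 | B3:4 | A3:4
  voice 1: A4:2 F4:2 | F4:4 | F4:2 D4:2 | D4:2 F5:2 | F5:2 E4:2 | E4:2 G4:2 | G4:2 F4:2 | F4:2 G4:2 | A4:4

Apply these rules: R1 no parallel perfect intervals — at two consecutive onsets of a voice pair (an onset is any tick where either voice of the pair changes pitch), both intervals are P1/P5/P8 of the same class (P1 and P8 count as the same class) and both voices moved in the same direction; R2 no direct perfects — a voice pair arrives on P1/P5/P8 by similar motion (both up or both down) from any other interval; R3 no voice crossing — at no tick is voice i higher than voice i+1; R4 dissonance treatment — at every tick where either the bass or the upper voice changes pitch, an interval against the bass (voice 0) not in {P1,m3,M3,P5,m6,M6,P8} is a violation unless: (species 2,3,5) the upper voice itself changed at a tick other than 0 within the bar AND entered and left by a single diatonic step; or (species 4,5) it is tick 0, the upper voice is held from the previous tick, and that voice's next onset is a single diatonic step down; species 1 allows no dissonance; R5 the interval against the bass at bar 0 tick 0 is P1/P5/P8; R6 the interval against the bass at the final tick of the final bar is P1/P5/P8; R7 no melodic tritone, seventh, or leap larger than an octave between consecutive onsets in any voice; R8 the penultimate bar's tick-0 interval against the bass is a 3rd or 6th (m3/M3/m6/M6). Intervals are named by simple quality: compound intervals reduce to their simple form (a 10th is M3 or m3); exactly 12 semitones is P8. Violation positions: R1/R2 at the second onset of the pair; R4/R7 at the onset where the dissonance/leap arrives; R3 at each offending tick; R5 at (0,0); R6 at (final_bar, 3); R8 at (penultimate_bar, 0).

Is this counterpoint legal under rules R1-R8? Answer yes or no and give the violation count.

bar 0: v0=A3 v1=A4 (P8)
bar 1: v0=B3 v1=F4 (TT)
bar 2: v0=A3 v1=F4 (m6)
bar 3: v0=B3 v1=D4 (m3)
bar 4: v0=A3 v1=F5 (m6)
bar 5: v0=B3 v1=E4 (P4)
bar 6: v0=A3 v1=G4 (m7)
bar 7: v0=B3 v1=F4 (TT)
bar 8: v0=A3 v1=A4 (P8)
  R4 @ bar1.0: B3/F4 TT untreated
  R4 @ bar2.2: A3/D4 P4 untreated
  R4 @ bar3.2: B3/F5 TT untreated
  R7 @ bar3.2: D4->F5 leap 15st
  R7 @ bar4.2: F5->E4 leap 13st
  R4 @ bar5.0: B3/E4 P4 untreated
  R4 @ bar7.0: B3/F4 TT untreated
  R8 @ bar7.0: penult TT not 3rd/6th

No (8 violations)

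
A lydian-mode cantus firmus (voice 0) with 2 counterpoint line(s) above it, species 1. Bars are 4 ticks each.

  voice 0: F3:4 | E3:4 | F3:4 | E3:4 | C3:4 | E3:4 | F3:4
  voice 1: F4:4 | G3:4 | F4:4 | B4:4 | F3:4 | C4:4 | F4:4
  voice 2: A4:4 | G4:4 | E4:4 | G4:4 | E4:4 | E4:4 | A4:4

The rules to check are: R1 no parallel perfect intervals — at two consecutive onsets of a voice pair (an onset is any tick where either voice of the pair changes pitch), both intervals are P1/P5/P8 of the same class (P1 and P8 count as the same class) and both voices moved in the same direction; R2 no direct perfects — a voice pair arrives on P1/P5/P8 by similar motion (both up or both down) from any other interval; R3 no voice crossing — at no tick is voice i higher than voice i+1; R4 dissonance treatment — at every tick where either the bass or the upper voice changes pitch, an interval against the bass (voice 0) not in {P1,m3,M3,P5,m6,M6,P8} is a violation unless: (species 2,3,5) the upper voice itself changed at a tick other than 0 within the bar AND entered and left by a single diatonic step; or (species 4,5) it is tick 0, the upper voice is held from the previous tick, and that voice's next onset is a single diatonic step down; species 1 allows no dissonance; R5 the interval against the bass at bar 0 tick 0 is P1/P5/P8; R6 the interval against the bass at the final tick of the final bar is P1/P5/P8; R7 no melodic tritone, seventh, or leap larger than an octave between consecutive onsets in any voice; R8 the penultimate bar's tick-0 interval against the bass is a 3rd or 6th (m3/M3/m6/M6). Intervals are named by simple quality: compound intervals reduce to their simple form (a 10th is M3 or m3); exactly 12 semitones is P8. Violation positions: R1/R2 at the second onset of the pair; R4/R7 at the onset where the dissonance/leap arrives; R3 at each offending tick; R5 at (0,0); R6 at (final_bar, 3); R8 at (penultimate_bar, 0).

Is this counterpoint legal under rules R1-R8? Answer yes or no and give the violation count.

No (20 violations)

bar 0: v0=F3 v1=F4 v2=A4 (M3)
bar 1: v0=E3 v1=G3 v2=G4 (m3)
bar 2: v0=F3 v1=F4 v2=E4 (M7)
bar 3: v0=E3 v1=B4 v2=G4 (m3)
bar 4: v0=C3 v1=F3 v2=E4 (M3)
bar 5: v0=E3 v1=C4 v2=E4 (P8)
bar 6: v0=F3 v1=F4 v2=A4 (M3)
  R5 @ bar0.0: opens on M3
  R2 @ bar1.0: F4/A4 M3 -> G3/G4 P8 similar
  R7 @ bar1.0: F4->G3 leap 10st
  R2 @ bar2.0: E3/G3 m3 -> F3/F4 P8 similar
  R3 @ bar2.0: F4 above E4
  R4 @ bar2.0: F3/E4 M7 untreated
  R7 @ bar2.0: G3->F4 leap 10st
  R3 @ bar2.1: F4 above E4
  R3 @ bar2.2: F4 above E4
  R3 @ bar2.3: F4 above E4
  R3 @ bar3.0: B4 above G4
  R7 @ bar3.0: F4->B4 leap 6st
  R3 @ bar3.1: B4 above G4
  R3 @ bar3.2: B4 above G4
  R3 @ bar3.3: B4 above G4
  R4 @ bar4.0: C3/F3 P4 untreated
  R7 @ bar4.0: B4->F3 leap 18st
  R8 @ bar5.0: penult P8 not 3rd/6th
  R2 @ bar6.0: E3/C4 m6 -> F3/F4 P8 similar
  R6 @ bar6.3: closes on M3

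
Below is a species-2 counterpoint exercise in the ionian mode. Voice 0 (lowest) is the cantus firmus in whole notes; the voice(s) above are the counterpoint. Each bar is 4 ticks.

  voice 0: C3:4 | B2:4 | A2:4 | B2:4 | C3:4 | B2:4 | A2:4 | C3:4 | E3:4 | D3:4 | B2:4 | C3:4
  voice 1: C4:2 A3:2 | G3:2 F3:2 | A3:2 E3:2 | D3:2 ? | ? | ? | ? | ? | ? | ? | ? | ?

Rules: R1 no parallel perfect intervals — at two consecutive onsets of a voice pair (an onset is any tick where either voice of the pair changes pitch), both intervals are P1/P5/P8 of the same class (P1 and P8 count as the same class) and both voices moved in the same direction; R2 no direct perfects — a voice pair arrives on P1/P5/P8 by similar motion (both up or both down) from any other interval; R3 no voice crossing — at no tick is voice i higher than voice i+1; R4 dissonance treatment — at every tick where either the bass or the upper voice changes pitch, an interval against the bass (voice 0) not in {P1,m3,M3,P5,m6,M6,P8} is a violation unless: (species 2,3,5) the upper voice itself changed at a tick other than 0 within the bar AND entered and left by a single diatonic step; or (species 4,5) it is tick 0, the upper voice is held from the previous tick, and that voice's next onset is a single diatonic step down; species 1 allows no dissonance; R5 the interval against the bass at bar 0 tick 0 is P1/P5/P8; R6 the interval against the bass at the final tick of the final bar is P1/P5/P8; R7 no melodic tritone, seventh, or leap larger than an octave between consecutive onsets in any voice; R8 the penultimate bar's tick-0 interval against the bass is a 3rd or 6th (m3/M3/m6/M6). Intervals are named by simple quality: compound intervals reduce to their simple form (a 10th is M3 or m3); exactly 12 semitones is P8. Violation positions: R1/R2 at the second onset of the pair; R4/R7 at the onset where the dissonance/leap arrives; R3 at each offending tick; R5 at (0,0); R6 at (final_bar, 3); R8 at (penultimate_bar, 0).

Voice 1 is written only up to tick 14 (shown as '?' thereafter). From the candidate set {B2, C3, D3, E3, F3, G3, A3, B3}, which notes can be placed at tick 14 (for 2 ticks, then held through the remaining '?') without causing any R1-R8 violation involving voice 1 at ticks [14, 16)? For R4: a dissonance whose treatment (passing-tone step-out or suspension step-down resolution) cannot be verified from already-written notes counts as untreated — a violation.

{B2, B3, D3, G3}

B2: legal
C3: violates R4
D3: legal
E3: violates R4
F3: violates R4
G3: legal
A3: violates R4
B3: legal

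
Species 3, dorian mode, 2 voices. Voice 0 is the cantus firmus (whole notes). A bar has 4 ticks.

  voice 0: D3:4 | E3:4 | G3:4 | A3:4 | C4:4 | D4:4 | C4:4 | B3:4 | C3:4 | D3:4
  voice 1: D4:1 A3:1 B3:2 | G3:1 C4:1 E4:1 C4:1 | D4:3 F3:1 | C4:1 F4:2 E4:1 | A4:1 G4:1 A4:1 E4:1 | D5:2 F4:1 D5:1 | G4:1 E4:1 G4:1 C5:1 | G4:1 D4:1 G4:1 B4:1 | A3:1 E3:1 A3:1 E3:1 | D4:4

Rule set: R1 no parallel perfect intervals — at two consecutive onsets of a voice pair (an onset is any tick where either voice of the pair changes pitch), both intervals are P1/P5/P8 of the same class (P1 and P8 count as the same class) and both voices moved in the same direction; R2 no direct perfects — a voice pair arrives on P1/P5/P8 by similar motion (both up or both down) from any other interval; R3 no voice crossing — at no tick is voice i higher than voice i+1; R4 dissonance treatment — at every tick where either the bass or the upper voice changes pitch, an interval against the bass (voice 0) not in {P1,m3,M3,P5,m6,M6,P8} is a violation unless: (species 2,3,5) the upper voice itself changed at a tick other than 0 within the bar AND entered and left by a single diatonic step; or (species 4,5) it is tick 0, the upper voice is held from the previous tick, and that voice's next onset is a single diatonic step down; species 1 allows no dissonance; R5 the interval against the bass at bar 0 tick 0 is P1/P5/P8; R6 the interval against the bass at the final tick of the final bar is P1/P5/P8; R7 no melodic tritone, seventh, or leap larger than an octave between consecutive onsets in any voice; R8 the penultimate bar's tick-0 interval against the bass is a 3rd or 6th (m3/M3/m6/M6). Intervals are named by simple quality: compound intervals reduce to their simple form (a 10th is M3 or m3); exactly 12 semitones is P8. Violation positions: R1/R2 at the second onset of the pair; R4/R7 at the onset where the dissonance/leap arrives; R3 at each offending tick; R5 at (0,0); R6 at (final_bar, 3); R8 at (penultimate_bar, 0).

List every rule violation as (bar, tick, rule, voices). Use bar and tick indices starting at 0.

(2, 0, R2, (0, 1))
(2, 3, R3, (0, 1))
(2, 3, R4, (0, 1))
(5, 0, R2, (0, 1))
(5, 0, R7, (1,))
(6, 0, R2, (0, 1))
(8, 0, R7, (0,))
(8, 0, R7, (1,))
(9, 0, R2, (0, 1))
(9, 0, R7, (1,))

bar 0: v0=D3 v1=D4 downbeat P8
bar 1: v0=E3 v1=G3 downbeat m3
bar 2: v0=G3 v1=D4 downbeat P5
bar 3: v0=A3 v1=C4 downbeat m3
bar 4: v0=C4 v1=A4 downbeat M6
bar 5: v0=D4 v1=D5 downbeat P8
bar 6: v0=C4 v1=G4 downbeat P5
bar 7: v0=B3 v1=G4 downbeat m6
bar 8: v0=C3 v1=A3 downbeat M6
bar 9: v0=D3 v1=D4 downbeat P8
  -> R2 @ bar 2 tick 0 v(0, 1): E3/C4 m6 -> G3/D4 P5 similar
  -> R3 @ bar 2 tick 3 v(0, 1): G3 above F3
  -> R4 @ bar 2 tick 3 v(0, 1): G3/F3 M2 untreated
  -> R2 @ bar 5 tick 0 v(0, 1): C4/E4 M3 -> D4/D5 P8 similar
  -> R7 @ bar 5 tick 0 v(1,): E4->D5 leap 10st
  -> R2 @ bar 6 tick 0 v(0, 1): D4/D5 P8 -> C4/G4 P5 similar
  -> R7 @ bar 8 tick 0 v(0,): B3->C3 leap 11st
  -> R7 @ bar 8 tick 0 v(1,): B4->A3 leap 14st
  -> R2 @ bar 9 tick 0 v(0, 1): C3/E3 M3 -> D3/D4 P8 similar
  -> R7 @ bar 9 tick 0 v(1,): E3->D4 leap 10st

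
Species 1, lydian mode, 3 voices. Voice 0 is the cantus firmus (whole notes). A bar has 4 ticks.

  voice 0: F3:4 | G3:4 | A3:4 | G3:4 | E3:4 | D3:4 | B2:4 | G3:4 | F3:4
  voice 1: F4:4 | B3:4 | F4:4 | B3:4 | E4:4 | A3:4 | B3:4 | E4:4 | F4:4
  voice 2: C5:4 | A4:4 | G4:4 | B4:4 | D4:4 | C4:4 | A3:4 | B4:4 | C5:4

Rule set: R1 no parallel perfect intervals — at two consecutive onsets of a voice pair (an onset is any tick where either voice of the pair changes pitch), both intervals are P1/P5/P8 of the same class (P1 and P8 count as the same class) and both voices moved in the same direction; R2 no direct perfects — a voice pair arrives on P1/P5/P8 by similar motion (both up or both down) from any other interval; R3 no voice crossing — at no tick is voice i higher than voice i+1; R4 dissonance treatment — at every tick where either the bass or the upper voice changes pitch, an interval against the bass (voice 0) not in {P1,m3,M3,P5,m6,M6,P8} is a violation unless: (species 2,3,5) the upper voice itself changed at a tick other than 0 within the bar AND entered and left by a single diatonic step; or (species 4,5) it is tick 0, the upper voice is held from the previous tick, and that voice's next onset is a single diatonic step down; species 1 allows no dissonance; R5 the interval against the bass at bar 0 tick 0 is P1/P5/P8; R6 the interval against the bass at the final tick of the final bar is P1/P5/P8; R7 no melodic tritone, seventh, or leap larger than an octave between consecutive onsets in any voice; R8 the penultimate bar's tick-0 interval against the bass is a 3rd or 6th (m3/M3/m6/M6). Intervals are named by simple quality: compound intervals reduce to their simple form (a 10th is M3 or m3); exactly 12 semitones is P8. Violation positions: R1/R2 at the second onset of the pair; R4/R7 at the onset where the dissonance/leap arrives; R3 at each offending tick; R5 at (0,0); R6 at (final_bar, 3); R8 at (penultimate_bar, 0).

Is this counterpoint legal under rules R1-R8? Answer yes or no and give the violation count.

bar 0: v0=F3 v1=F4 v2=C5 (P5)
bar 1: v0=G3 v1=B3 v2=A4 (M2)
bar 2: v0=A3 v1=F4 v2=G4 (m7)
bar 3: v0=G3 v1=B3 v2=B4 (M3)
bar 4: v0=E3 v1=E4 v2=D4 (m7)
bar 5: v0=D3 v1=A3 v2=C4 (m7)
bar 6: v0=B2 v1=B3 v2=A3 (m7)
bar 7: v0=G3 v1=E4 v2=B4 (M3)
bar 8: v0=F3 v1=F4 v2=C5 (P5)
  R4 @ bar1.0: G3/A4 M2 untreated
  R7 @ bar1.0: F4->B3 leap 6st
  R4 @ bar2.0: A3/G4 m7 untreated
  R7 @ bar2.0: B3->F4 leap 6st
  R7 @ bar3.0: F4->B3 leap 6st
  R3 @ bar4.0: E4 above D4
  R4 @ bar4.0: E3/D4 m7 untreated
  R3 @ bar4.1: E4 above D4
  R3 @ bar4.2: E4 above D4
  R3 @ bar4.3: E4 above D4
  R2 @ bar5.0: E3/E4 P8 -> D3/A3 P5 similar
  R4 @ bar5.0: D3/C4 m7 untreated
  R3 @ bar6.0: B3 above A3
  R4 @ bar6.0: B2/A3 m7 untreated
  R3 @ bar6.1: B3 above A3
  R3 @ bar6.2: B3 above A3
  R3 @ bar6.3: B3 above A3
  R2 @ bar7.0: B3/A3 M2 -> E4/B4 P5 similar
  R7 @ bar7.0: A3->B4 leap 14st
  R1 @ bar8.0: E4/B4 P5 -> F4/C5 P5 similar

No (20 violations)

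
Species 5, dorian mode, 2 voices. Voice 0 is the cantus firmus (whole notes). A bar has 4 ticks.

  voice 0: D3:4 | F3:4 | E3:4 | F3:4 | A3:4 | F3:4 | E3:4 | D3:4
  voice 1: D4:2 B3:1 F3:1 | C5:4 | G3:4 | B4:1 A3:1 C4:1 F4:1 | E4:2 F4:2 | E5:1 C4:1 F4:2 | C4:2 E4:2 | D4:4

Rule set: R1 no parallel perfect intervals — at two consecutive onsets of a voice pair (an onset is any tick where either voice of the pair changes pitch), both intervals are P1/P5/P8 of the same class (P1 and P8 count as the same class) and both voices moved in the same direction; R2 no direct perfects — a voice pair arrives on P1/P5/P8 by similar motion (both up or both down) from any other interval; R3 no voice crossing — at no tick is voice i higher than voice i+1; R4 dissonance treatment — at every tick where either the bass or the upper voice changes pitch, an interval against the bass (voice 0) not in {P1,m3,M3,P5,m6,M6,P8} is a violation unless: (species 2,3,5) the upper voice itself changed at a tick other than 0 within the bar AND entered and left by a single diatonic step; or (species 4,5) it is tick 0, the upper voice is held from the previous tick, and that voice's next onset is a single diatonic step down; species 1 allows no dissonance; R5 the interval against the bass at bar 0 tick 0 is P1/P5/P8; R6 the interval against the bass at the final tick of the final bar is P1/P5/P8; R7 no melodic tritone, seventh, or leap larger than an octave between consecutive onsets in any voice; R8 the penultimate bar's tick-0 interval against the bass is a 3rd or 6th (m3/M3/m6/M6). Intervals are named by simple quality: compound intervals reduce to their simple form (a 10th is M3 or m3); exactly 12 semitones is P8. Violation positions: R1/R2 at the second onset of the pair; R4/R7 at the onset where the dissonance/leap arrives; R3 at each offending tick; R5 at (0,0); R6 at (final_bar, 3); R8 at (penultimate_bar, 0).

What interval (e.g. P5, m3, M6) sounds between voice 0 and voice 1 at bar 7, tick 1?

voice 0=D3 voice 1=D4 -> P8

P8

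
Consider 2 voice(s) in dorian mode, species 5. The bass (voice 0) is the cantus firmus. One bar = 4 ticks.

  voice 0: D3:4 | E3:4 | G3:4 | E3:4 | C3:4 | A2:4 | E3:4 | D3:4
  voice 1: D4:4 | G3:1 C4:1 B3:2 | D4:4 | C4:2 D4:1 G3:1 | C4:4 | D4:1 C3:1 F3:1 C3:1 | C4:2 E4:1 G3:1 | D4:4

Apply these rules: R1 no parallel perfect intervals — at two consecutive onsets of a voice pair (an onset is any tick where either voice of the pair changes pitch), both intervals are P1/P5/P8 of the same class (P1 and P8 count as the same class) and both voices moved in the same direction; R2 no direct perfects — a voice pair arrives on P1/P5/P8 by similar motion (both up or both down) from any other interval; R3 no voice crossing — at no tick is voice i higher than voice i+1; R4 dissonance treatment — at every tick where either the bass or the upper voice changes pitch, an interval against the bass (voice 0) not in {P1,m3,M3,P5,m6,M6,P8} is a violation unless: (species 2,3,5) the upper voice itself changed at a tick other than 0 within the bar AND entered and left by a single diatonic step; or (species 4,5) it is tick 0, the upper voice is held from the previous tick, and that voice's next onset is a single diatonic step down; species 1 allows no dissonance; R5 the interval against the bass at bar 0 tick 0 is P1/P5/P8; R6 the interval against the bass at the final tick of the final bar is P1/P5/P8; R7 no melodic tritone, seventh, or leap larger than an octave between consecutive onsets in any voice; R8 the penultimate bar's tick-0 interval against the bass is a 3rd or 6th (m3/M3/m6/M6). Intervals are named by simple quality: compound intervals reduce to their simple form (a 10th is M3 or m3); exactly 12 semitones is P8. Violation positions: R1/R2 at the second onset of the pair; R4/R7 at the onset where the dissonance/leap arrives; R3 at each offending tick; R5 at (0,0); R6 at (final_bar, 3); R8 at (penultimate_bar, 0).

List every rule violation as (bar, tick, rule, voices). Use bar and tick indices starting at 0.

bar 0: v0=D3 v1=D4 downbeat P8
bar 1: v0=E3 v1=G3 downbeat m3
bar 2: v0=G3 v1=D4 downbeat P5
bar 3: v0=E3 v1=C4 downbeat m6
bar 4: v0=C3 v1=C4 downbeat P8
bar 5: v0=A2 v1=D4 downbeat P4
bar 6: v0=E3 v1=C4 downbeat m6
bar 7: v0=D3 v1=D4 downbeat P8
  -> R1 @ bar 2 tick 0 v(0, 1): E3/B3 P5 -> G3/D4 P5 similar
  -> R4 @ bar 3 tick 2 v(0, 1): E3/D4 m7 untreated
  -> R4 @ bar 5 tick 0 v(0, 1): A2/D4 P4 untreated
  -> R7 @ bar 5 tick 1 v(1,): D4->C3 leap 14st

(2, 0, R1, (0, 1))
(3, 2, R4, (0, 1))
(5, 0, R4, (0, 1))
(5, 1, R7, (1,))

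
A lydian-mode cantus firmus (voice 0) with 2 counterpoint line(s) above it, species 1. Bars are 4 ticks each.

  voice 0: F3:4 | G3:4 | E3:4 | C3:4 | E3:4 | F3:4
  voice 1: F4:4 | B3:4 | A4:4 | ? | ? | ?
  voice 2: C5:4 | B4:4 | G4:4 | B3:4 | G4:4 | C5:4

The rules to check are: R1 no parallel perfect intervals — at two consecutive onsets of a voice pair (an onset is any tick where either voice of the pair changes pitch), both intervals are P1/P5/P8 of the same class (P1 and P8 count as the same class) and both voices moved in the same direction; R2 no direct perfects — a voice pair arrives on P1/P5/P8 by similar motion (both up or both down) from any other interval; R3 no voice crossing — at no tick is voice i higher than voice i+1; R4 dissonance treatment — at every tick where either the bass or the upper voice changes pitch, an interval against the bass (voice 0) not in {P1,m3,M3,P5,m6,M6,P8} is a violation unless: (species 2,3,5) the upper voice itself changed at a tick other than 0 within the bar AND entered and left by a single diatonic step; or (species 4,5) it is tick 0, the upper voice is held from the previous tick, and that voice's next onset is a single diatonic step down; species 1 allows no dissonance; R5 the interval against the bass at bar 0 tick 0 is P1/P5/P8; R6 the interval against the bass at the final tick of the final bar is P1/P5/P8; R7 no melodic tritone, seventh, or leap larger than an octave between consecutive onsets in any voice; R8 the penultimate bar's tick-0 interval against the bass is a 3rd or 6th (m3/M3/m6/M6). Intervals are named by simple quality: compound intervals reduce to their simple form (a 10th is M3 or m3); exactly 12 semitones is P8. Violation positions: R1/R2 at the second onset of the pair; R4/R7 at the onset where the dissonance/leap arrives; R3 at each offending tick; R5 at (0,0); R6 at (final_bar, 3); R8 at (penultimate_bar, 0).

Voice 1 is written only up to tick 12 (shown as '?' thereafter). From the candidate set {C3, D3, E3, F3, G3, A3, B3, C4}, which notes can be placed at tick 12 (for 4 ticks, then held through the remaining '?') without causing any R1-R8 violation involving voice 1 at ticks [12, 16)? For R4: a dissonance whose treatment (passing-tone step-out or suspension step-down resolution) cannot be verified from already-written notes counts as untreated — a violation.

{A3}

C3: violates R2,R7
D3: violates R4,R7
E3: violates R2,R7
F3: violates R4,R7
G3: violates R2,R7
A3: legal
B3: violates R2,R4,R7
C4: violates R2,R3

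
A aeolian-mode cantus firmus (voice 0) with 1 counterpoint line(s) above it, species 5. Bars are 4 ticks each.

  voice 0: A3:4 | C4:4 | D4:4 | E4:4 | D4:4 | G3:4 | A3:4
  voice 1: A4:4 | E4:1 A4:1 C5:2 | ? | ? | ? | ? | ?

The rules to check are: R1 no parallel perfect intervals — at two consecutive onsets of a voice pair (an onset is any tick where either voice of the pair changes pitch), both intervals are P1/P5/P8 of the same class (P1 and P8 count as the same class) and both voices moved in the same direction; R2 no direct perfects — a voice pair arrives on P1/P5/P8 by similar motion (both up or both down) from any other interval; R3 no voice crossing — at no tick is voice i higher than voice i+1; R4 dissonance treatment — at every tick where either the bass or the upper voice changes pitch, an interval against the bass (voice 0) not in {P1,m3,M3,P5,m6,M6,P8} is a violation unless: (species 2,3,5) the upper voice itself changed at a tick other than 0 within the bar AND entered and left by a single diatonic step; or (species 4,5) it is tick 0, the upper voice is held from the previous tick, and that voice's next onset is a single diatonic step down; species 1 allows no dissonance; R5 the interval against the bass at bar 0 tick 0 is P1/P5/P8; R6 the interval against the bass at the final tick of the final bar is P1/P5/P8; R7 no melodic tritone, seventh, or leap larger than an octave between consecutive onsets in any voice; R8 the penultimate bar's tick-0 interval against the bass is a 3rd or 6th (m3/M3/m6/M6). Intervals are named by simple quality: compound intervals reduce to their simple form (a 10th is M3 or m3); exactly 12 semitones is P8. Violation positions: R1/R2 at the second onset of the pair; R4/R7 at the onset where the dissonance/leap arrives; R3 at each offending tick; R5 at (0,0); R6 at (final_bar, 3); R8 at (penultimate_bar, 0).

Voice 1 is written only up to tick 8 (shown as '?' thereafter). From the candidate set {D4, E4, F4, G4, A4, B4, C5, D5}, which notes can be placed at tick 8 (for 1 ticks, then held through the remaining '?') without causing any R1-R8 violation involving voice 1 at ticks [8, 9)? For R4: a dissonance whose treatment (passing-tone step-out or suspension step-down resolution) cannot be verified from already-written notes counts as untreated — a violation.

{A4, B4, F4}

D4: violates R7
E4: violates R4
F4: legal
G4: violates R4
A4: legal
B4: legal
C5: violates R4
D5: violates R1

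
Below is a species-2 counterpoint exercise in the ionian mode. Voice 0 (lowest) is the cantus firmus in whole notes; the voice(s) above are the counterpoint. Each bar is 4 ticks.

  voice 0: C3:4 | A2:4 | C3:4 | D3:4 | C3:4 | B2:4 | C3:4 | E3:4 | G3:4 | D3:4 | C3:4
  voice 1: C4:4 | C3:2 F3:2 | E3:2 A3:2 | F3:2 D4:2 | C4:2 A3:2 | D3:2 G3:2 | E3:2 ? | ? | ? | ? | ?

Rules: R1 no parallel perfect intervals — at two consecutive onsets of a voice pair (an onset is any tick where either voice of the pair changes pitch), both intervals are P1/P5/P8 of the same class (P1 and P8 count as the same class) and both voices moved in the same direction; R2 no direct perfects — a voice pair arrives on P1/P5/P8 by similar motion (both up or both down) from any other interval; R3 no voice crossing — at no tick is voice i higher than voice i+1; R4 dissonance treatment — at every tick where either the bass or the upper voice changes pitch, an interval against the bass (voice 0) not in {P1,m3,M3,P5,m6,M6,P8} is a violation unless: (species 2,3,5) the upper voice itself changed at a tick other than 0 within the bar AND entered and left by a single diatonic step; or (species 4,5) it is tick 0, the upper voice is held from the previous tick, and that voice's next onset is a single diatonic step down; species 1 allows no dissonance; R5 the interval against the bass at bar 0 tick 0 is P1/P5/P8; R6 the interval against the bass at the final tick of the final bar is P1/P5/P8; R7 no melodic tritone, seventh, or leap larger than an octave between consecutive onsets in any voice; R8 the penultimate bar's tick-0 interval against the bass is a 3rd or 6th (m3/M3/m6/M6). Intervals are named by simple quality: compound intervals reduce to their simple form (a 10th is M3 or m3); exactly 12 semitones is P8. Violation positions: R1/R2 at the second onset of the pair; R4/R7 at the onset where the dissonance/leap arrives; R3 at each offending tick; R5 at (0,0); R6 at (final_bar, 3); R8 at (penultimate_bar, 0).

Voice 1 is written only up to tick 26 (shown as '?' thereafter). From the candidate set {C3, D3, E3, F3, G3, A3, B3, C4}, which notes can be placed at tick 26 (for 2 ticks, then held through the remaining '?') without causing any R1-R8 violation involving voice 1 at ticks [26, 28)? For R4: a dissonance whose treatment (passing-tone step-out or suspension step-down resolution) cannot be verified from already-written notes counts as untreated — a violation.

{A3, C3, C4, E3, G3}

C3: legal
D3: violates R4
E3: legal
F3: violates R4
G3: legal
A3: legal
B3: violates R4
C4: legal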